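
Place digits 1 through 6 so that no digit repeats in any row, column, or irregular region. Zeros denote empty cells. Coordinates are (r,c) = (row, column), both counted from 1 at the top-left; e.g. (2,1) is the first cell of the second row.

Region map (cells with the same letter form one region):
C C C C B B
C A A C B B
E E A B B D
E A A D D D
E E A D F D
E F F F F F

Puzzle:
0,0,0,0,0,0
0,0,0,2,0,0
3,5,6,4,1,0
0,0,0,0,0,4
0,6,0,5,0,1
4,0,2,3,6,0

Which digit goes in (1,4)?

1

(3,6) = 2: row 3 has {1,3,4,5,6}; col 6 has {1,4}; region has {1,4,5} → only 2 remains.
(4,4) = 6: row 4 has {4}; col 4 has {2,3,4,5}; region has {1,2,4,5} → only 6 remains.
(4,5) = 3: row 4 has {4,6}; col 5 has {1,6}; region has {1,2,4,5,6} → only 3 remains.
(5,1) = 2: row 5 has {1,5,6}; col 1 has {3,4}; region has {3,4,5,6} → only 2 remains.
(5,5) = 4: row 5 has {1,2,5,6}; col 5 has {1,3,6}; region has {2,3,6} → only 4 remains.
(6,2) = 1: row 6 has {2,3,4,6}; col 2 has {5,6}; region has {2,3,4,6} → only 1 remains.
(6,6) = 5: row 6 has {1,2,3,4,6}; col 6 has {1,2,4}; region has {1,2,3,4,6} → only 5 remains.
(1,4) = 1: row 1 has {}; col 4 has {2,3,4,5,6}; region has {2} → only 1 remains.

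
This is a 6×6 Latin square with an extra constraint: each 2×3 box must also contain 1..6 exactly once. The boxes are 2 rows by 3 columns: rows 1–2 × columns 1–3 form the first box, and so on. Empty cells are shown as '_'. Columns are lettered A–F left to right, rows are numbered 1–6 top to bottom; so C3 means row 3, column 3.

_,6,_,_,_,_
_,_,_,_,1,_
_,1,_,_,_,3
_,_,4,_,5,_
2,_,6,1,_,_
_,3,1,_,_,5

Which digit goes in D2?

3

B4 = 2 (sole candidate).
D4 = 6 (sole candidate).
F4 = 1 (sole candidate).
F5 = 4 (sole candidate).
A6 = 4 (sole candidate).
D6 = 2 (sole candidate).
E6 = 6 (sole candidate).
F1 = 2 (sole candidate).
F2 = 6 (sole candidate).
C3 = 5 (sole candidate).
D3 = 4 (sole candidate).
E3 = 2 (sole candidate).
A4 = 3 (sole candidate).
B5 = 5 (sole candidate).
E5 = 3 (sole candidate).
C1 = 3 (sole candidate).
D1 = 5 (sole candidate).
E1 = 4 (sole candidate).
A2 = 5 (sole candidate).
B2 = 4 (sole candidate).
C2 = 2 (sole candidate).
D2 = 3: row 2 has {1,2,4,5,6}; col 4 has {1,2,4,5,6}; box has {1,2,4,5,6} → only 3 remains.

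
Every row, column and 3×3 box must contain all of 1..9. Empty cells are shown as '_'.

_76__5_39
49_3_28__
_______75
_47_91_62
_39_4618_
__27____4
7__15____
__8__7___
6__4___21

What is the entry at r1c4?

r1c4 = 8: row 1 has {3,5,6,7,9}; col 4 has {1,3,4,7}; box has {2,3,5} → only 8 remains.

8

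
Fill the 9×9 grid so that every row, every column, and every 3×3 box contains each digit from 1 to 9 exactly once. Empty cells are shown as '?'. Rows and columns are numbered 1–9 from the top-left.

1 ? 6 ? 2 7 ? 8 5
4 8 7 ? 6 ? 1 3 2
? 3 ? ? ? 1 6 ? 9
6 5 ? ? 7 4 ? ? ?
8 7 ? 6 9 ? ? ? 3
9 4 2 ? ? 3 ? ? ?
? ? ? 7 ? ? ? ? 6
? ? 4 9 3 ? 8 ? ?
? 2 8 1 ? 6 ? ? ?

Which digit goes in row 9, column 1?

3

row 1, column 2 = 9: row 1 has {1,2,5,6,7,8}; col 2 has {2,3,4,5,7,8}; box has {1,3,4,6,7,8} → only 9 remains.
row 1, column 7 = 4: row 1 has {1,2,5,6,7,8,9}; col 7 has {1,6,8}; box has {1,2,3,5,6,8,9} → only 4 remains.
row 2, column 4 = 5: row 2 has {1,2,3,4,6,7,8}; col 4 has {1,6,7,9}; box has {1,2,6,7} → only 5 remains.
row 2, column 6 = 9: row 2 has {1,2,3,4,5,6,7,8}; col 6 has {1,3,4,6,7}; box has {1,2,5,6,7} → only 9 remains.
row 3, column 3 = 5: row 3 has {1,3,6,9}; col 3 has {2,4,6,7,8}; box has {1,3,4,6,7,8,9} → only 5 remains.
row 3, column 8 = 7: row 3 has {1,3,5,6,9}; col 8 has {3,8}; box has {1,2,3,4,5,6,8,9} → only 7 remains.
row 5, column 3 = 1: row 5 has {3,6,7,8,9}; col 3 has {2,4,5,6,7,8}; box has {2,4,5,6,7,8,9} → only 1 remains.
row 6, column 4 = 8: row 6 has {2,3,4,9}; col 4 has {1,5,6,7,9}; box has {3,4,6,7,9} → only 8 remains.
row 7, column 2 = 1: row 7 has {6,7}; col 2 has {2,3,4,5,7,8,9}; box has {2,4,8} → only 1 remains.
row 8, column 2 = 6: row 8 has {3,4,8,9}; col 2 has {1,2,3,4,5,7,8,9}; box has {1,2,4,8} → only 6 remains.
row 1, column 4 = 3: row 1 has {1,2,4,5,6,7,8,9}; col 4 has {1,5,6,7,8,9}; box has {1,2,5,6,7,9} → only 3 remains.
row 3, column 1 = 2: row 3 has {1,3,5,6,7,9}; col 1 has {1,4,6,8,9}; box has {1,3,4,5,6,7,8,9} → only 2 remains.
row 3, column 4 = 4: row 3 has {1,2,3,5,6,7,9}; col 4 has {1,3,5,6,7,8,9}; box has {1,2,3,5,6,7,9} → only 4 remains.
row 3, column 5 = 8: row 3 has {1,2,3,4,5,6,7,9}; col 5 has {2,3,6,7,9}; box has {1,2,3,4,5,6,7,9} → only 8 remains.
row 4, column 3 = 3: row 4 has {4,5,6,7}; col 3 has {1,2,4,5,6,7,8}; box has {1,2,4,5,6,7,8,9} → only 3 remains.
row 4, column 4 = 2: row 4 has {3,4,5,6,7}; col 4 has {1,3,4,5,6,7,8,9}; box has {3,4,6,7,8,9} → only 2 remains.
row 4, column 7 = 9: row 4 has {2,3,4,5,6,7}; col 7 has {1,4,6,8}; box has {3} → only 9 remains.
row 4, column 8 = 1: row 4 has {2,3,4,5,6,7,9}; col 8 has {3,7,8}; box has {3,9} → only 1 remains.
row 4, column 9 = 8: row 4 has {1,2,3,4,5,6,7,9}; col 9 has {2,3,5,6,9}; box has {1,3,9} → only 8 remains.
row 5, column 6 = 5: row 5 has {1,3,6,7,8,9}; col 6 has {1,3,4,6,7,9}; box has {2,3,4,6,7,8,9} → only 5 remains.
row 5, column 7 = 2: row 5 has {1,3,5,6,7,8,9}; col 7 has {1,4,6,8,9}; box has {1,3,8,9} → only 2 remains.
row 5, column 8 = 4: row 5 has {1,2,3,5,6,7,8,9}; col 8 has {1,3,7,8}; box has {1,2,3,8,9} → only 4 remains.
row 6, column 5 = 1: row 6 has {2,3,4,8,9}; col 5 has {2,3,6,7,8,9}; box has {2,3,4,5,6,7,8,9} → only 1 remains.
row 6, column 9 = 7: row 6 has {1,2,3,4,8,9}; col 9 has {2,3,5,6,8,9}; box has {1,2,3,4,8,9} → only 7 remains.
row 7, column 3 = 9: row 7 has {1,6,7}; col 3 has {1,2,3,4,5,6,7,8}; box has {1,2,4,6,8} → only 9 remains.
row 8, column 6 = 2: row 8 has {3,4,6,8,9}; col 6 has {1,3,4,5,6,7,9}; box has {1,3,6,7,9} → only 2 remains.
row 8, column 8 = 5: row 8 has {2,3,4,6,8,9}; col 8 has {1,3,4,7,8}; box has {6,8} → only 5 remains.
row 8, column 9 = 1: row 8 has {2,3,4,5,6,8,9}; col 9 has {2,3,5,6,7,8,9}; box has {5,6,8} → only 1 remains.
row 9, column 8 = 9: row 9 has {1,2,6,8}; col 8 has {1,3,4,5,7,8}; box has {1,5,6,8} → only 9 remains.
row 9, column 9 = 4: row 9 has {1,2,6,8,9}; col 9 has {1,2,3,5,6,7,8,9}; box has {1,5,6,8,9} → only 4 remains.
row 6, column 7 = 5: row 6 has {1,2,3,4,7,8,9}; col 7 has {1,2,4,6,8,9}; box has {1,2,3,4,7,8,9} → only 5 remains.
row 6, column 8 = 6: row 6 has {1,2,3,4,5,7,8,9}; col 8 has {1,3,4,5,7,8,9}; box has {1,2,3,4,5,7,8,9} → only 6 remains.
row 7, column 6 = 8: row 7 has {1,6,7,9}; col 6 has {1,2,3,4,5,6,7,9}; box has {1,2,3,6,7,9} → only 8 remains.
row 7, column 7 = 3: row 7 has {1,6,7,8,9}; col 7 has {1,2,4,5,6,8,9}; box has {1,4,5,6,8,9} → only 3 remains.
row 7, column 8 = 2: row 7 has {1,3,6,7,8,9}; col 8 has {1,3,4,5,6,7,8,9}; box has {1,3,4,5,6,8,9} → only 2 remains.
row 8, column 1 = 7: row 8 has {1,2,3,4,5,6,8,9}; col 1 has {1,2,4,6,8,9}; box has {1,2,4,6,8,9} → only 7 remains.
row 9, column 5 = 5: row 9 has {1,2,4,6,8,9}; col 5 has {1,2,3,6,7,8,9}; box has {1,2,3,6,7,8,9} → only 5 remains.
row 9, column 7 = 7: row 9 has {1,2,4,5,6,8,9}; col 7 has {1,2,3,4,5,6,8,9}; box has {1,2,3,4,5,6,8,9} → only 7 remains.
row 7, column 1 = 5: row 7 has {1,2,3,6,7,8,9}; col 1 has {1,2,4,6,7,8,9}; box has {1,2,4,6,7,8,9} → only 5 remains.
row 7, column 5 = 4: row 7 has {1,2,3,5,6,7,8,9}; col 5 has {1,2,3,5,6,7,8,9}; box has {1,2,3,5,6,7,8,9} → only 4 remains.
row 9, column 1 = 3: row 9 has {1,2,4,5,6,7,8,9}; col 1 has {1,2,4,5,6,7,8,9}; box has {1,2,4,5,6,7,8,9} → only 3 remains.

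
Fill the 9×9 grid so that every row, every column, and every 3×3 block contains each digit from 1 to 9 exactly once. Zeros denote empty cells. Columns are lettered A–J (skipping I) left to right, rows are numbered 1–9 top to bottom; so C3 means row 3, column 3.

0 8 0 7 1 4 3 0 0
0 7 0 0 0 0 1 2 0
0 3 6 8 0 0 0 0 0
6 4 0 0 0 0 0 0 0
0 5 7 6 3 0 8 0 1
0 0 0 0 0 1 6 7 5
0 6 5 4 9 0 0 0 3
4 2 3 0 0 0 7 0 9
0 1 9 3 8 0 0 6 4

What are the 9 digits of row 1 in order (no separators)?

C1 = 2: row 1 has {1,3,4,7,8}; col 3 has {3,5,6,7,9}; box has {3,6,7,8} → only 2 remains.
J1 = 6: row 1 has {1,2,3,4,7,8}; col 9 has {1,3,4,5,9}; box has {1,2,3} → only 6 remains.
C2 = 4: row 2 has {1,2,7}; col 3 has {2,3,5,6,7,9}; box has {2,3,6,7,8} → only 4 remains.
J2 = 8: row 2 has {1,2,4,7}; col 9 has {1,3,4,5,6,9}; box has {1,2,3,6} → only 8 remains.
J3 = 7: row 3 has {3,6,8}; col 9 has {1,3,4,5,6,8,9}; box has {1,2,3,6,8} → only 7 remains.
J4 = 2: row 4 has {4,6}; col 9 has {1,3,4,5,6,7,8,9}; box has {1,5,6,7,8} → only 2 remains.
B6 = 9: row 6 has {1,5,6,7}; col 2 has {1,2,3,4,5,6,7,8}; box has {4,5,6,7} → only 9 remains.
C6 = 8: row 6 has {1,5,6,7,9}; col 3 has {2,3,4,5,6,7,9}; box has {4,5,6,7,9} → only 8 remains.
D6 = 2: row 6 has {1,5,6,7,8,9}; col 4 has {3,4,6,7,8}; box has {1,3,6} → only 2 remains.
E6 = 4: row 6 has {1,2,5,6,7,8,9}; col 5 has {1,3,8,9}; box has {1,2,3,6} → only 4 remains.
G7 = 2: row 7 has {3,4,5,6,9}; col 7 has {1,3,6,7,8}; box has {3,4,6,7,9} → only 2 remains.
A9 = 7: row 9 has {1,3,4,6,8,9}; col 1 has {4,6}; box has {1,2,3,4,5,6,9} → only 7 remains.
G9 = 5: row 9 has {1,3,4,6,7,8,9}; col 7 has {1,2,3,6,7,8}; box has {2,3,4,6,7,9} → only 5 remains.
C4 = 1: row 4 has {2,4,6}; col 3 has {2,3,4,5,6,7,8,9}; box has {4,5,6,7,8,9} → only 1 remains.
G4 = 9: row 4 has {1,2,4,6}; col 7 has {1,2,3,5,6,7,8}; box has {1,2,5,6,7,8} → only 9 remains.
H4 = 3: row 4 has {1,2,4,6,9}; col 8 has {2,6,7}; box has {1,2,5,6,7,8,9} → only 3 remains.
A5 = 2: row 5 has {1,3,5,6,7,8}; col 1 has {4,6,7}; box has {1,4,5,6,7,8,9} → only 2 remains.
F5 = 9: row 5 has {1,2,3,5,6,7,8}; col 6 has {1,4}; box has {1,2,3,4,6} → only 9 remains.
H5 = 4: row 5 has {1,2,3,5,6,7,8,9}; col 8 has {2,3,6,7}; box has {1,2,3,5,6,7,8,9} → only 4 remains.
A6 = 3: row 6 has {1,2,4,5,6,7,8,9}; col 1 has {2,4,6,7}; box has {1,2,4,5,6,7,8,9} → only 3 remains.
A7 = 8: row 7 has {2,3,4,5,6,9}; col 1 has {2,3,4,6,7}; box has {1,2,3,4,5,6,7,9} → only 8 remains.
F7 = 7: row 7 has {2,3,4,5,6,8,9}; col 6 has {1,4,9}; box has {3,4,8,9} → only 7 remains.
H7 = 1: row 7 has {2,3,4,5,6,7,8,9}; col 8 has {2,3,4,6,7}; box has {2,3,4,5,6,7,9} → only 1 remains.
H8 = 8: row 8 has {2,3,4,7,9}; col 8 has {1,2,3,4,6,7}; box has {1,2,3,4,5,6,7,9} → only 8 remains.
F9 = 2: row 9 has {1,3,4,5,6,7,8,9}; col 6 has {1,4,7,9}; box has {3,4,7,8,9} → only 2 remains.
F3 = 5: row 3 has {3,6,7,8}; col 6 has {1,2,4,7,9}; box has {1,4,7,8} → only 5 remains.
G3 = 4: row 3 has {3,5,6,7,8}; col 7 has {1,2,3,5,6,7,8,9}; box has {1,2,3,6,7,8} → only 4 remains.
H3 = 9: row 3 has {3,4,5,6,7,8}; col 8 has {1,2,3,4,6,7,8}; box has {1,2,3,4,6,7,8} → only 9 remains.
D4 = 5: row 4 has {1,2,3,4,6,9}; col 4 has {2,3,4,6,7,8}; box has {1,2,3,4,6,9} → only 5 remains.
E4 = 7: row 4 has {1,2,3,4,5,6,9}; col 5 has {1,3,4,8,9}; box has {1,2,3,4,5,6,9} → only 7 remains.
F4 = 8: row 4 has {1,2,3,4,5,6,7,9}; col 6 has {1,2,4,5,7,9}; box has {1,2,3,4,5,6,7,9} → only 8 remains.
D8 = 1: row 8 has {2,3,4,7,8,9}; col 4 has {2,3,4,5,6,7,8}; box has {2,3,4,7,8,9} → only 1 remains.
F8 = 6: row 8 has {1,2,3,4,7,8,9}; col 6 has {1,2,4,5,7,8,9}; box has {1,2,3,4,7,8,9} → only 6 remains.
H1 = 5: row 1 has {1,2,3,4,6,7,8}; col 8 has {1,2,3,4,6,7,8,9}; box has {1,2,3,4,6,7,8,9} → only 5 remains.
D2 = 9: row 2 has {1,2,4,7,8}; col 4 has {1,2,3,4,5,6,7,8}; box has {1,4,5,7,8} → only 9 remains.
E2 = 6: row 2 has {1,2,4,7,8,9}; col 5 has {1,3,4,7,8,9}; box has {1,4,5,7,8,9} → only 6 remains.
F2 = 3: row 2 has {1,2,4,6,7,8,9}; col 6 has {1,2,4,5,6,7,8,9}; box has {1,4,5,6,7,8,9} → only 3 remains.
A3 = 1: row 3 has {3,4,5,6,7,8,9}; col 1 has {2,3,4,6,7,8}; box has {2,3,4,6,7,8} → only 1 remains.
E3 = 2: row 3 has {1,3,4,5,6,7,8,9}; col 5 has {1,3,4,6,7,8,9}; box has {1,3,4,5,6,7,8,9} → only 2 remains.
E8 = 5: row 8 has {1,2,3,4,6,7,8,9}; col 5 has {1,2,3,4,6,7,8,9}; box has {1,2,3,4,6,7,8,9} → only 5 remains.
A1 = 9: row 1 has {1,2,3,4,5,6,7,8}; col 1 has {1,2,3,4,6,7,8}; box has {1,2,3,4,6,7,8} → only 9 remains.

982714356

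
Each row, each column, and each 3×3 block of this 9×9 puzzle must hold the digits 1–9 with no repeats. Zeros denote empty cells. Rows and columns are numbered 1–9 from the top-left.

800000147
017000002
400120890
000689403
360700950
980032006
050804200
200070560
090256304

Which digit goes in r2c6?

8

r2c7 = 6 (sole candidate).
r2c8 = 3 (sole candidate).
r3c2 = 3 (sole candidate).
r3c9 = 5 (sole candidate).
r5c6 = 1 (sole candidate).
r5c9 = 8 (sole candidate).
r6c7 = 7 (sole candidate).
r6c8 = 1 (sole candidate).
r7c8 = 7 (sole candidate).
r8c2 = 4 (sole candidate).
r8c6 = 3 (sole candidate).
r9c8 = 8 (sole candidate).
r1c2 = 2 (sole candidate).
r1c6 = 5 (sole candidate).
r2c1 = 5 (sole candidate).
r2c6 = 8: row 2 has {1,2,3,5,6,7}; col 6 has {1,2,3,4,5,6,9}; box has {1,2,5} → only 8 remains.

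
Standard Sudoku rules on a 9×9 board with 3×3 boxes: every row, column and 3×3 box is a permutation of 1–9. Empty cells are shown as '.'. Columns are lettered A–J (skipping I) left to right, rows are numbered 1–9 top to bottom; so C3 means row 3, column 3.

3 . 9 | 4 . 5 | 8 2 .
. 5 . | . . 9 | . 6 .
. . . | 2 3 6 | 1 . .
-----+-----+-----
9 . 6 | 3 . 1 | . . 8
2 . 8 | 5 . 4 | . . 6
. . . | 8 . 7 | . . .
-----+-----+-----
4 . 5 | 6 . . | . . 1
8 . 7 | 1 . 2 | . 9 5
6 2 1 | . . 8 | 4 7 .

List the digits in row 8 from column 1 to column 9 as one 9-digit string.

837142695

J1 = 7: row 1 has {2,3,4,5,8,9}; col 9 has {1,5,6,8}; box has {1,2,6,8} → only 7 remains.
D2 = 7: row 2 has {5,6,9}; col 4 has {1,2,3,4,5,6,8}; box has {2,3,4,5,6,9} → only 7 remains.
G2 = 3: row 2 has {5,6,7,9}; col 7 has {1,4,8}; box has {1,2,6,7,8} → only 3 remains.
J2 = 4: row 2 has {3,5,6,7,9}; col 9 has {1,5,6,7,8}; box has {1,2,3,6,7,8} → only 4 remains.
A3 = 7: row 3 has {1,2,3,6}; col 1 has {2,3,4,6,8,9}; box has {3,5,9} → only 7 remains.
C3 = 4: row 3 has {1,2,3,6,7}; col 3 has {1,5,6,7,8,9}; box has {3,5,7,9} → only 4 remains.
H3 = 5: row 3 has {1,2,3,4,6,7}; col 8 has {2,6,7,9}; box has {1,2,3,4,6,7,8} → only 5 remains.
J3 = 9: row 3 has {1,2,3,4,5,6,7}; col 9 has {1,4,5,6,7,8}; box has {1,2,3,4,5,6,7,8} → only 9 remains.
E4 = 2: row 4 has {1,3,6,8,9}; col 5 has {3}; box has {1,3,4,5,7,8} → only 2 remains.
H4 = 4: row 4 has {1,2,3,6,8,9}; col 8 has {2,5,6,7,9}; box has {6,8} → only 4 remains.
E5 = 9: row 5 has {2,4,5,6,8}; col 5 has {2,3}; box has {1,2,3,4,5,7,8} → only 9 remains.
G5 = 7: row 5 has {2,4,5,6,8,9}; col 7 has {1,3,4,8}; box has {4,6,8} → only 7 remains.
C6 = 3: row 6 has {7,8}; col 3 has {1,4,5,6,7,8,9}; box has {2,6,8,9} → only 3 remains.
E6 = 6: row 6 has {3,7,8}; col 5 has {2,3,9}; box has {1,2,3,4,5,7,8,9} → only 6 remains.
H6 = 1: row 6 has {3,6,7,8}; col 8 has {2,4,5,6,7,9}; box has {4,6,7,8} → only 1 remains.
J6 = 2: row 6 has {1,3,6,7,8}; col 9 has {1,4,5,6,7,8,9}; box has {1,4,6,7,8} → only 2 remains.
E7 = 7: row 7 has {1,4,5,6}; col 5 has {2,3,6,9}; box has {1,2,6,8} → only 7 remains.
F7 = 3: row 7 has {1,4,5,6,7}; col 6 has {1,2,4,5,6,7,8,9}; box has {1,2,6,7,8} → only 3 remains.
G7 = 2: row 7 has {1,3,4,5,6,7}; col 7 has {1,3,4,7,8}; box has {1,4,5,7,9} → only 2 remains.
H7 = 8: row 7 has {1,2,3,4,5,6,7}; col 8 has {1,2,4,5,6,7,9}; box has {1,2,4,5,7,9} → only 8 remains.
B8 = 3: row 8 has {1,2,5,7,8,9}; col 2 has {2,5}; box has {1,2,4,5,6,7,8} → only 3 remains.
E8 = 4: row 8 has {1,2,3,5,7,8,9}; col 5 has {2,3,6,7,9}; box has {1,2,3,6,7,8} → only 4 remains.
G8 = 6: row 8 has {1,2,3,4,5,7,8,9}; col 7 has {1,2,3,4,7,8}; box has {1,2,4,5,7,8,9} → only 6 remains.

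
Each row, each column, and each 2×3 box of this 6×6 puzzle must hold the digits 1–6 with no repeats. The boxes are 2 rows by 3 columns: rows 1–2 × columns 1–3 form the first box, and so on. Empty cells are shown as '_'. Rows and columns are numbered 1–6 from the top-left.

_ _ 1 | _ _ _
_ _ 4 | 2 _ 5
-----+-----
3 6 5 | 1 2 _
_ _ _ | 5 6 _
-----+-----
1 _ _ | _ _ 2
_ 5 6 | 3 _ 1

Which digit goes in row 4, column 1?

4

row 2, column 1 = 6 (sole candidate).
row 2, column 2 = 3 (sole candidate).
row 2, column 5 = 1 (sole candidate).
row 3, column 6 = 4 (sole candidate).
row 4, column 3 = 2 (sole candidate).
row 4, column 6 = 3 (sole candidate).
row 5, column 2 = 4 (sole candidate).
row 5, column 3 = 3 (sole candidate).
row 5, column 4 = 6 (sole candidate).
row 5, column 5 = 5 (sole candidate).
row 6, column 1 = 2 (sole candidate).
row 6, column 5 = 4 (sole candidate).
row 1, column 1 = 5 (sole candidate).
row 1, column 2 = 2 (sole candidate).
row 1, column 4 = 4 (sole candidate).
row 1, column 5 = 3 (sole candidate).
row 1, column 6 = 6 (sole candidate).
row 4, column 1 = 4: row 4 has {2,3,5,6}; col 1 has {1,2,3,5,6}; box has {2,3,5,6} → only 4 remains.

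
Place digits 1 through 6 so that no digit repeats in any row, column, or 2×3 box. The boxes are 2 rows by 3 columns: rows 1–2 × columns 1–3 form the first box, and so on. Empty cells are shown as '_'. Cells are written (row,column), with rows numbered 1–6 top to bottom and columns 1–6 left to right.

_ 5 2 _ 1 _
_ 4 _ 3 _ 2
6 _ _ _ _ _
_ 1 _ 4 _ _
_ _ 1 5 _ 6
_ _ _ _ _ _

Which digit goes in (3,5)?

2

(1,1) = 3: row 1 has {1,2,5}; col 1 has {6}; box has {2,4,5} → only 3 remains.
(1,4) = 6: row 1 has {1,2,3,5}; col 4 has {3,4,5}; box has {1,2,3} → only 6 remains.
(1,6) = 4: row 1 has {1,2,3,5,6}; col 6 has {2,6}; box has {1,2,3,6} → only 4 remains.
(2,1) = 1: row 2 has {2,3,4}; col 1 has {3,6}; box has {2,3,4,5} → only 1 remains.
(2,3) = 6: row 2 has {1,2,3,4}; col 3 has {1,2}; box has {1,2,3,4,5} → only 6 remains.
(2,5) = 5: row 2 has {1,2,3,4,6}; col 5 has {1}; box has {1,2,3,4,6} → only 5 remains.
(3,3) = 4: in row 3, 4 can only go here (every other open cell in that row sees a 4).
(3,6) = 5: in row 3, 5 can only go here (every other open cell in that row sees a 5).
(4,6) = 3: row 4 has {1,4}; col 6 has {2,4,5,6}; box has {4,5} → only 3 remains.
(6,6) = 1: row 6 has {}; col 6 has {2,3,4,5,6}; box has {5,6} → only 1 remains.
(3,5) = 2: row 3 has {4,5,6}; col 5 has {1,5}; box has {3,4,5} → only 2 remains.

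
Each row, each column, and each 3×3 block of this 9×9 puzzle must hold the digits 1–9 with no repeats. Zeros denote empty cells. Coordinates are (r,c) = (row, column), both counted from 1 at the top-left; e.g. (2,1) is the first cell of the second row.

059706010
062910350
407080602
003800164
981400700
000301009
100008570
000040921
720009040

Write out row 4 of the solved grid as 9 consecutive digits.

273895164

(1,9) = 8: row 1 has {1,5,6,7,9}; col 9 has {1,2,4,9}; box has {1,2,3,5,6} → only 8 remains.
(2,1) = 8: row 2 has {1,2,3,5,6,9}; col 1 has {1,4,7,9}; box has {2,4,5,6,7,9} → only 8 remains.
(2,6) = 4: row 2 has {1,2,3,5,6,8,9}; col 6 has {1,6,8,9}; box has {1,6,7,8,9} → only 4 remains.
(2,9) = 7: row 2 has {1,2,3,4,5,6,8,9}; col 9 has {1,2,4,8,9}; box has {1,2,3,5,6,8} → only 7 remains.
(3,4) = 5: row 3 has {2,4,6,7,8}; col 4 has {3,4,7,8,9}; box has {1,4,6,7,8,9} → only 5 remains.
(3,6) = 3: row 3 has {2,4,5,6,7,8}; col 6 has {1,4,6,8,9}; box has {1,4,5,6,7,8,9} → only 3 remains.
(3,8) = 9: row 3 has {2,3,4,5,6,7,8}; col 8 has {1,2,4,5,6,7}; box has {1,2,3,5,6,7,8} → only 9 remains.
(4,2) = 7: row 4 has {1,3,4,6,8}; col 2 has {2,5,6,8}; box has {1,3,8,9} → only 7 remains.
(5,8) = 3: row 5 has {1,4,7,8,9}; col 8 has {1,2,4,5,6,7,9}; box has {1,4,6,7,9} → only 3 remains.
(5,9) = 5: row 5 has {1,3,4,7,8,9}; col 9 has {1,2,4,7,8,9}; box has {1,3,4,6,7,9} → only 5 remains.
(6,2) = 4: row 6 has {1,3,9}; col 2 has {2,5,6,7,8}; box has {1,3,7,8,9} → only 4 remains.
(6,8) = 8: row 6 has {1,3,4,9}; col 8 has {1,2,3,4,5,6,7,9}; box has {1,3,4,5,6,7,9} → only 8 remains.
(8,2) = 3: row 8 has {1,2,4,9}; col 2 has {2,4,5,6,7,8}; box has {1,2,7} → only 3 remains.
(8,4) = 6: row 8 has {1,2,3,4,9}; col 4 has {3,4,5,7,8,9}; box has {4,8,9} → only 6 remains.
(9,4) = 1: row 9 has {2,4,7,9}; col 4 has {3,4,5,6,7,8,9}; box has {4,6,8,9} → only 1 remains.
(9,7) = 8: row 9 has {1,2,4,7,9}; col 7 has {1,3,5,6,7,9}; box has {1,2,4,5,7,9} → only 8 remains.
(1,1) = 3: row 1 has {1,5,6,7,8,9}; col 1 has {1,4,7,8,9}; box has {2,4,5,6,7,8,9} → only 3 remains.
(1,5) = 2: row 1 has {1,3,5,6,7,8,9}; col 5 has {1,4,8}; box has {1,3,4,5,6,7,8,9} → only 2 remains.
(1,7) = 4: row 1 has {1,2,3,5,6,7,8,9}; col 7 has {1,3,5,6,7,8,9}; box has {1,2,3,5,6,7,8,9} → only 4 remains.
(3,2) = 1: row 3 has {2,3,4,5,6,7,8,9}; col 2 has {2,3,4,5,6,7,8}; box has {2,3,4,5,6,7,8,9} → only 1 remains.
(5,5) = 6: row 5 has {1,3,4,5,7,8,9}; col 5 has {1,2,4,8}; box has {1,3,4,8} → only 6 remains.
(5,6) = 2: row 5 has {1,3,4,5,6,7,8,9}; col 6 has {1,3,4,6,8,9}; box has {1,3,4,6,8} → only 2 remains.
(6,7) = 2: row 6 has {1,3,4,8,9}; col 7 has {1,3,4,5,6,7,8,9}; box has {1,3,4,5,6,7,8,9} → only 2 remains.
(7,2) = 9: row 7 has {1,5,7,8}; col 2 has {1,2,3,4,5,6,7,8}; box has {1,2,3,7} → only 9 remains.
(7,4) = 2: row 7 has {1,5,7,8,9}; col 4 has {1,3,4,5,6,7,8,9}; box has {1,4,6,8,9} → only 2 remains.
(7,5) = 3: row 7 has {1,2,5,7,8,9}; col 5 has {1,2,4,6,8}; box has {1,2,4,6,8,9} → only 3 remains.
(7,9) = 6: row 7 has {1,2,3,5,7,8,9}; col 9 has {1,2,4,5,7,8,9}; box has {1,2,4,5,7,8,9} → only 6 remains.
(8,1) = 5: row 8 has {1,2,3,4,6,9}; col 1 has {1,3,4,7,8,9}; box has {1,2,3,7,9} → only 5 remains.
(8,3) = 8: row 8 has {1,2,3,4,5,6,9}; col 3 has {1,2,3,7,9}; box has {1,2,3,5,7,9} → only 8 remains.
(8,6) = 7: row 8 has {1,2,3,4,5,6,8,9}; col 6 has {1,2,3,4,6,8,9}; box has {1,2,3,4,6,8,9} → only 7 remains.
(9,3) = 6: row 9 has {1,2,4,7,8,9}; col 3 has {1,2,3,7,8,9}; box has {1,2,3,5,7,8,9} → only 6 remains.
(9,5) = 5: row 9 has {1,2,4,6,7,8,9}; col 5 has {1,2,3,4,6,8}; box has {1,2,3,4,6,7,8,9} → only 5 remains.
(9,9) = 3: row 9 has {1,2,4,5,6,7,8,9}; col 9 has {1,2,4,5,6,7,8,9}; box has {1,2,4,5,6,7,8,9} → only 3 remains.
(4,1) = 2: row 4 has {1,3,4,6,7,8}; col 1 has {1,3,4,5,7,8,9}; box has {1,3,4,7,8,9} → only 2 remains.
(4,5) = 9: row 4 has {1,2,3,4,6,7,8}; col 5 has {1,2,3,4,5,6,8}; box has {1,2,3,4,6,8} → only 9 remains.
(4,6) = 5: row 4 has {1,2,3,4,6,7,8,9}; col 6 has {1,2,3,4,6,7,8,9}; box has {1,2,3,4,6,8,9} → only 5 remains.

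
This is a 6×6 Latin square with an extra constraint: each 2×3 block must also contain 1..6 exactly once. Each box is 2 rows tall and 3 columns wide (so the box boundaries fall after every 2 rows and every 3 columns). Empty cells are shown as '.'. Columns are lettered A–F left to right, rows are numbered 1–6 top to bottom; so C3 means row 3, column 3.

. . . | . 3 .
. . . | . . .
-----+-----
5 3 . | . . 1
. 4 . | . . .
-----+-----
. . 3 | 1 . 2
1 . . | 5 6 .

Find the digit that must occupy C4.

E5 = 4: row 5 has {1,2,3}; col 5 has {3,6}; box has {1,2,5,6} → only 4 remains.
B6 = 2: row 6 has {1,5,6}; col 2 has {3,4}; box has {1,3} → only 2 remains.
C6 = 4: row 6 has {1,2,5,6}; col 3 has {3}; box has {1,2,3} → only 4 remains.
F6 = 3: row 6 has {1,2,4,5,6}; col 6 has {1,2}; box has {1,2,4,5,6} → only 3 remains.
E3 = 2: row 3 has {1,3,5}; col 5 has {3,4,6}; box has {1} → only 2 remains.
E4 = 5: row 4 has {4}; col 5 has {2,3,4,6}; box has {1,2} → only 5 remains.
F4 = 6: row 4 has {4,5}; col 6 has {1,2,3}; box has {1,2,5} → only 6 remains.
A5 = 6: row 5 has {1,2,3,4}; col 1 has {1,5}; box has {1,2,3,4} → only 6 remains.
B5 = 5: row 5 has {1,2,3,4,6}; col 2 has {2,3,4}; box has {1,2,3,4,6} → only 5 remains.
E2 = 1: row 2 has {}; col 5 has {2,3,4,5,6}; box has {3} → only 1 remains.
C3 = 6: row 3 has {1,2,3,5}; col 3 has {3,4}; box has {3,4,5} → only 6 remains.
D3 = 4: row 3 has {1,2,3,5,6}; col 4 has {1,5}; box has {1,2,5,6} → only 4 remains.
A4 = 2: row 4 has {4,5,6}; col 1 has {1,5,6}; box has {3,4,5,6} → only 2 remains.
C4 = 1: row 4 has {2,4,5,6}; col 3 has {3,4,6}; box has {2,3,4,5,6} → only 1 remains.

1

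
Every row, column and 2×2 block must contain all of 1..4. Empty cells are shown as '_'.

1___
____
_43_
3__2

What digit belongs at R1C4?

R3C1 = 2 (sole candidate).
R3C4 = 1 (sole candidate).
R4C2 = 1 (sole candidate).
R4C3 = 4 (sole candidate).
R1C3 = 2 (sole candidate).
R2C1 = 4 (sole candidate).
R2C3 = 1 (sole candidate).
R2C4 = 3 (sole candidate).
R1C2 = 3 (sole candidate).
R1C4 = 4: row 1 has {1,2,3}; col 4 has {1,2,3}; box has {1,2,3} → only 4 remains.

4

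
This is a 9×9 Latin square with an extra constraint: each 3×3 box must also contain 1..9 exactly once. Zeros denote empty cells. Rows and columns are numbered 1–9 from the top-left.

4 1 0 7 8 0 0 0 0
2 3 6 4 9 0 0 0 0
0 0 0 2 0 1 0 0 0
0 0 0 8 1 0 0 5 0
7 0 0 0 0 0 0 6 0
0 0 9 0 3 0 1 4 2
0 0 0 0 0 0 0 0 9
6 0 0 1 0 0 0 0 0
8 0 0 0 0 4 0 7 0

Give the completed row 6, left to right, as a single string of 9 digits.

R1C3 = 5: row 1 has {1,4,7,8}; col 3 has {6,9}; box has {1,2,3,4,6} → only 5 remains.
R2C6 = 5: row 2 has {2,3,4,6,9}; col 6 has {1,4}; box has {1,2,4,7,8,9} → only 5 remains.
R3C1 = 9: row 3 has {1,2}; col 1 has {2,4,6,7,8}; box has {1,2,3,4,5,6} → only 9 remains.
R3C5 = 6: row 3 has {1,2,9}; col 5 has {1,3,8,9}; box has {1,2,4,5,7,8,9} → only 6 remains.
R4C1 = 3: row 4 has {1,5,8}; col 1 has {2,4,6,7,8,9}; box has {7,9} → only 3 remains.
R4C9 = 7: row 4 has {1,3,5,8}; col 9 has {2,9}; box has {1,2,4,5,6} → only 7 remains.
R6C1 = 5: row 6 has {1,2,3,4,9}; col 1 has {2,3,4,6,7,8,9}; box has {3,7,9} → only 5 remains.
R6C4 = 6: row 6 has {1,2,3,4,5,9}; col 4 has {1,2,4,7,8}; box has {1,3,8} → only 6 remains.
R6C6 = 7: row 6 has {1,2,3,4,5,6,9}; col 6 has {1,4,5}; box has {1,3,6,8} → only 7 remains.
R7C1 = 1: row 7 has {9}; col 1 has {2,3,4,5,6,7,8,9}; box has {6,8} → only 1 remains.
R1C6 = 3: row 1 has {1,4,5,7,8}; col 6 has {1,4,5,7}; box has {1,2,4,5,6,7,8,9} → only 3 remains.
R1C9 = 6: row 1 has {1,3,4,5,7,8}; col 9 has {2,7,9}; box has {} → only 6 remains.
R4C7 = 9: row 4 has {1,3,5,7,8}; col 7 has {1}; box has {1,2,4,5,6,7} → only 9 remains.
R6C2 = 8: row 6 has {1,2,3,4,5,6,7,9}; col 2 has {1,3}; box has {3,5,7,9} → only 8 remains.

589637142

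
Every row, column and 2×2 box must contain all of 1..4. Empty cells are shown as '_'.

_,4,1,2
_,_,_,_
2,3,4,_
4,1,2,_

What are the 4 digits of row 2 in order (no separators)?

1234

r1c1 = 3: row 1 has {1,2,4}; col 1 has {2,4}; box has {4} → only 3 remains.
r2c1 = 1: row 2 has {}; col 1 has {2,3,4}; box has {3,4} → only 1 remains.
r2c2 = 2: row 2 has {1}; col 2 has {1,3,4}; box has {1,3,4} → only 2 remains.
r2c3 = 3: row 2 has {1,2}; col 3 has {1,2,4}; box has {1,2} → only 3 remains.
r2c4 = 4: row 2 has {1,2,3}; col 4 has {2}; box has {1,2,3} → only 4 remains.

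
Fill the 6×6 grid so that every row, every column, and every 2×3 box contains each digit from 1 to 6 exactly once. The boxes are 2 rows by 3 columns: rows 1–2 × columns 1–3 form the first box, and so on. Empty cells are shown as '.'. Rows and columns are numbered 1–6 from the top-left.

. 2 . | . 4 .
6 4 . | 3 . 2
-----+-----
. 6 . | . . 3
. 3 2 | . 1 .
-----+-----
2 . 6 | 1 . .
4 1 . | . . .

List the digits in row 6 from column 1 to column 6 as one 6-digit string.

R2C5 = 5: row 2 has {2,3,4,6}; col 5 has {1,4}; box has {2,3,4} → only 5 remains.
R3C5 = 2: row 3 has {3,6}; col 5 has {1,4,5}; box has {1,3} → only 2 remains.
R4C1 = 5: row 4 has {1,2,3}; col 1 has {2,4,6}; box has {2,3,6} → only 5 remains.
R5C2 = 5: row 5 has {1,2,6}; col 2 has {1,2,3,4,6}; box has {1,2,4,6} → only 5 remains.
R5C5 = 3: row 5 has {1,2,5,6}; col 5 has {1,2,4,5}; box has {1} → only 3 remains.
R5C6 = 4: row 5 has {1,2,3,5,6}; col 6 has {2,3}; box has {1,3} → only 4 remains.
R6C3 = 3: row 6 has {1,4}; col 3 has {2,6}; box has {1,2,4,5,6} → only 3 remains.
R6C5 = 6: row 6 has {1,3,4}; col 5 has {1,2,3,4,5}; box has {1,3,4} → only 6 remains.
R6C6 = 5: row 6 has {1,3,4,6}; col 6 has {2,3,4}; box has {1,3,4,6} → only 5 remains.
R1C4 = 6: row 1 has {2,4}; col 4 has {1,3}; box has {2,3,4,5} → only 6 remains.
R1C6 = 1: row 1 has {2,4,6}; col 6 has {2,3,4,5}; box has {2,3,4,5,6} → only 1 remains.
R2C3 = 1: row 2 has {2,3,4,5,6}; col 3 has {2,3,6}; box has {2,4,6} → only 1 remains.
R3C1 = 1: row 3 has {2,3,6}; col 1 has {2,4,5,6}; box has {2,3,5,6} → only 1 remains.
R3C3 = 4: row 3 has {1,2,3,6}; col 3 has {1,2,3,6}; box has {1,2,3,5,6} → only 4 remains.
R3C4 = 5: row 3 has {1,2,3,4,6}; col 4 has {1,3,6}; box has {1,2,3} → only 5 remains.
R4C4 = 4: row 4 has {1,2,3,5}; col 4 has {1,3,5,6}; box has {1,2,3,5} → only 4 remains.
R4C6 = 6: row 4 has {1,2,3,4,5}; col 6 has {1,2,3,4,5}; box has {1,2,3,4,5} → only 6 remains.
R6C4 = 2: row 6 has {1,3,4,5,6}; col 4 has {1,3,4,5,6}; box has {1,3,4,5,6} → only 2 remains.

413265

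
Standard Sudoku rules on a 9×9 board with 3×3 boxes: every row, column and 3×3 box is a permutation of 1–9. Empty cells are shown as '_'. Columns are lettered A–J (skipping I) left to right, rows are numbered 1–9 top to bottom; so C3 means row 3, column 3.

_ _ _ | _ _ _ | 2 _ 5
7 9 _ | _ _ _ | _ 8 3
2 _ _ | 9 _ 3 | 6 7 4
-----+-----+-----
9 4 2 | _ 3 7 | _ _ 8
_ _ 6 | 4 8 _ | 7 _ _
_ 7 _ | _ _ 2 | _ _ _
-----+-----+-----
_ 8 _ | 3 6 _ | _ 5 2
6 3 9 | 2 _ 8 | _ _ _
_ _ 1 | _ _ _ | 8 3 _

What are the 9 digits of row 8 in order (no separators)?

G2 = 1 (sole candidate).
G4 = 5 (sole candidate).
A7 = 4 (sole candidate).
C7 = 7 (sole candidate).
G7 = 9 (sole candidate).
G8 = 4: row 8 has {2,3,6,8,9}; col 7 has {1,2,5,6,7,8,9}; box has {2,3,5,8,9} → only 4 remains.
H8 = 1: row 8 has {2,3,4,6,8,9}; col 8 has {3,5,7,8}; box has {2,3,4,5,8,9} → only 1 remains.
J8 = 7: row 8 has {1,2,3,4,6,8,9}; col 9 has {2,3,4,5,8}; box has {1,2,3,4,5,8,9} → only 7 remains.
A9 = 5 (sole candidate).
B9 = 2 (sole candidate).
D9 = 7 (sole candidate).
J9 = 6 (sole candidate).
H1 = 9 (sole candidate).
H4 = 6 (sole candidate).
H5 = 2 (sole candidate).
G6 = 3 (sole candidate).
H6 = 4 (sole candidate).
F7 = 1 (sole candidate).
E8 = 5: row 8 has {1,2,3,4,6,7,8,9}; col 5 has {3,6,8}; box has {1,2,3,6,7,8} → only 5 remains.

639258417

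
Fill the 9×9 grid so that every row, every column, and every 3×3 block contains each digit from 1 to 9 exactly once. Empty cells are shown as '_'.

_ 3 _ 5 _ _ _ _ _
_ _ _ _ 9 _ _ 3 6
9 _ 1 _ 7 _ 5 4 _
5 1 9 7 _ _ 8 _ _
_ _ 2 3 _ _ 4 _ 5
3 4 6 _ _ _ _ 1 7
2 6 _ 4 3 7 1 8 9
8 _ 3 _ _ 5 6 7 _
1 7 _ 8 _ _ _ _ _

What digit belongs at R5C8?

9

R5C1 = 7 (sole candidate).
R5C2 = 8 (sole candidate).
R7C3 = 5 (sole candidate).
R8C2 = 9 (sole candidate).
R9C3 = 4 (sole candidate).
R2C1 = 4 (sole candidate).
R3C2 = 2 (sole candidate).
R3C4 = 6 (sole candidate).
R3C9 = 8 (sole candidate).
R1C1 = 6 (sole candidate).
R2C2 = 5 (sole candidate).
R3C6 = 3 (sole candidate).
R4C9 = 3 (hidden single in row 4).
R9C9 = 2 (sole candidate).
R1C9 = 1 (sole candidate).
R8C9 = 4 (sole candidate).
R9C5 = 6 (sole candidate).
R9C6 = 9 (sole candidate).
R9C7 = 3 (sole candidate).
R9C8 = 5 (sole candidate).
R5C5 = 1 (sole candidate).
R5C6 = 6 (sole candidate).
R5C8 = 9: row 5 has {1,2,3,4,5,6,7,8}; col 8 has {1,3,4,5,7,8}; box has {1,3,4,5,7,8} → only 9 remains.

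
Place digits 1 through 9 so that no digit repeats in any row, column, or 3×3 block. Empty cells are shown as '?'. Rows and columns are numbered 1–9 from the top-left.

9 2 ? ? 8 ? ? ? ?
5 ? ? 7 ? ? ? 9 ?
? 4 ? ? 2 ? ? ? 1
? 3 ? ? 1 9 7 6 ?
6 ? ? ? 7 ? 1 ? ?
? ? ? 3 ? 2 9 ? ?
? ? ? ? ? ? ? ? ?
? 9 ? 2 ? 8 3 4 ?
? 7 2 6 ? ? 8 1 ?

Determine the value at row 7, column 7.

row 8, column 1 = 1: row 8 has {2,3,4,8,9}; col 1 has {5,6,9}; box has {2,7,9} → only 1 remains.
row 8, column 5 = 5: row 8 has {1,2,3,4,8,9}; col 5 has {1,2,7,8}; box has {2,6,8} → only 5 remains.
row 8, column 3 = 6: row 8 has {1,2,3,4,5,8,9}; col 3 has {2}; box has {1,2,7,9} → only 6 remains.
row 8, column 9 = 7: row 8 has {1,2,3,4,5,6,8,9}; col 9 has {1}; box has {1,3,4,8} → only 7 remains.
row 3, column 4 = 9: in row 3, 9 can only go here (every other open cell in that row sees a 9).
row 5, column 3 = 9: in row 5, 9 can only go here (every other open cell in that row sees a 9).
row 6, column 5 = 6: in row 6, 6 can only go here (every other open cell in that row sees a 6).
row 7, column 6 = 7: in row 7, 7 can only go here (every other open cell in that row sees a 7).
row 7, column 4 = 1: in row 7, 1 can only go here (every other open cell in that row sees a 1).
row 9, column 9 = 5: in row 9, 5 can only go here (every other open cell in that row sees a 5).
row 7, column 8 = 2: row 7 has {1,7}; col 8 has {1,4,6,9}; box has {1,3,4,5,7,8} → only 2 remains.
row 7, column 7 = 6: row 7 has {1,2,7}; col 7 has {1,3,7,8,9}; box has {1,2,3,4,5,7,8} → only 6 remains.

6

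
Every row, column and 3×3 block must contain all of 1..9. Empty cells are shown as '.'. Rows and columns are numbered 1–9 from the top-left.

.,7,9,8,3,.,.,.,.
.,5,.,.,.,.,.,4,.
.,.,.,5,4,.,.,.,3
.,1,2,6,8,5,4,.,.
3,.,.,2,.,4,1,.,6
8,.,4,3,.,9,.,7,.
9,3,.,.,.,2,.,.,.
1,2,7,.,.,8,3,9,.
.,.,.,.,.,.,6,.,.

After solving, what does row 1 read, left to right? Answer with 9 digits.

r4c1 = 7 (sole candidate).
r4c8 = 3 (sole candidate).
r4c9 = 9 (sole candidate).
r5c2 = 9 (sole candidate).
r5c3 = 5 (sole candidate).
r5c5 = 7 (sole candidate).
r5c8 = 8 (sole candidate).
r6c2 = 6 (sole candidate).
r6c5 = 1 (sole candidate).
r8c4 = 4 (sole candidate).
r8c9 = 5 (sole candidate).
r9c3 = 8 (sole candidate).
r3c2 = 8 (sole candidate).
r6c9 = 2 (sole candidate).
r7c3 = 6 (sole candidate).
r7c5 = 5 (sole candidate).
r7c8 = 1 (sole candidate).
r8c5 = 6 (sole candidate).
r9c2 = 4 (sole candidate).
r9c5 = 9 (sole candidate).
r9c8 = 2 (sole candidate).
r9c9 = 7 (sole candidate).
r1c9 = 1: row 1 has {3,7,8,9}; col 9 has {2,3,5,6,7,9}; box has {3,4} → only 1 remains.
r2c5 = 2 (sole candidate).
r2c9 = 8 (sole candidate).
r3c3 = 1 (sole candidate).
r3c8 = 6 (sole candidate).
r6c7 = 5 (sole candidate).
r7c4 = 7 (sole candidate).
r7c7 = 8 (sole candidate).
r7c9 = 4 (sole candidate).
r9c1 = 5 (sole candidate).
r9c4 = 1 (sole candidate).
r9c6 = 3 (sole candidate).
r1c6 = 6: row 1 has {1,3,7,8,9}; col 6 has {2,3,4,5,8,9}; box has {2,3,4,5,8} → only 6 remains.
r1c7 = 2: row 1 has {1,3,6,7,8,9}; col 7 has {1,3,4,5,6,8}; box has {1,3,4,6,8} → only 2 remains.
r1c8 = 5: row 1 has {1,2,3,6,7,8,9}; col 8 has {1,2,3,4,6,7,8,9}; box has {1,2,3,4,6,8} → only 5 remains.
r2c1 = 6 (sole candidate).
r2c3 = 3 (sole candidate).
r2c4 = 9 (sole candidate).
r2c7 = 7 (sole candidate).
r3c1 = 2 (sole candidate).
r3c6 = 7 (sole candidate).
r3c7 = 9 (sole candidate).
r1c1 = 4: row 1 has {1,2,3,5,6,7,8,9}; col 1 has {1,2,3,5,6,7,8,9}; box has {1,2,3,5,6,7,8,9} → only 4 remains.

479836251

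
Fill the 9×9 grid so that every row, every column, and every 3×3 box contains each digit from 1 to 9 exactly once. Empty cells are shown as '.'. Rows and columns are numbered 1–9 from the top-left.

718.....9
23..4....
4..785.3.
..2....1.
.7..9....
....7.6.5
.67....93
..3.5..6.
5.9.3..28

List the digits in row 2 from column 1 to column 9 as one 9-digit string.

r3c2 = 9 (sole candidate).
r3c3 = 6 (sole candidate).
r4c5 = 6 (sole candidate).
r9c2 = 4 (sole candidate).
r1c5 = 2 (sole candidate).
r2c3 = 5: row 2 has {2,3,4}; col 3 has {2,3,6,7,8,9}; box has {1,2,3,4,6,7,8,9} → only 5 remains.
r6c2 = 8 (sole candidate).
r6c8 = 4 (sole candidate).
r7c5 = 1 (sole candidate).
r8c2 = 2 (sole candidate).
r9c4 = 6 (sole candidate).
r9c6 = 7 (sole candidate).
r9c7 = 1 (sole candidate).
r1c4 = 3 (sole candidate).
r1c6 = 6 (sole candidate).
r1c8 = 5 (sole candidate).
r3c7 = 2 (sole candidate).
r3c9 = 1 (sole candidate).
r4c2 = 5 (sole candidate).
r4c9 = 7 (sole candidate).
r5c8 = 8 (sole candidate).
r5c9 = 2 (sole candidate).
r6c3 = 1 (sole candidate).
r6c4 = 2 (sole candidate).
r6c6 = 3 (sole candidate).
r7c1 = 8 (sole candidate).
r7c4 = 4 (sole candidate).
r7c6 = 2 (sole candidate).
r7c7 = 5 (sole candidate).
r8c1 = 1 (sole candidate).
r8c9 = 4 (sole candidate).
r1c7 = 4 (sole candidate).
r2c8 = 7: row 2 has {2,3,4,5}; col 8 has {1,2,3,4,5,6,8,9}; box has {1,2,3,4,5,9} → only 7 remains.
r2c9 = 6: row 2 has {2,3,4,5,7}; col 9 has {1,2,3,4,5,7,8,9}; box has {1,2,3,4,5,7,9} → only 6 remains.
r4c4 = 8 (sole candidate).
r4c6 = 4 (sole candidate).
r5c3 = 4 (sole candidate).
r5c6 = 1 (sole candidate).
r5c7 = 3 (sole candidate).
r6c1 = 9 (sole candidate).
r8c4 = 9 (sole candidate).
r8c6 = 8 (sole candidate).
r8c7 = 7 (sole candidate).
r2c4 = 1: row 2 has {2,3,4,5,6,7}; col 4 has {2,3,4,6,7,8,9}; box has {2,3,4,5,6,7,8} → only 1 remains.
r2c6 = 9: row 2 has {1,2,3,4,5,6,7}; col 6 has {1,2,3,4,5,6,7,8}; box has {1,2,3,4,5,6,7,8} → only 9 remains.
r2c7 = 8: row 2 has {1,2,3,4,5,6,7,9}; col 7 has {1,2,3,4,5,6,7}; box has {1,2,3,4,5,6,7,9} → only 8 remains.

235149876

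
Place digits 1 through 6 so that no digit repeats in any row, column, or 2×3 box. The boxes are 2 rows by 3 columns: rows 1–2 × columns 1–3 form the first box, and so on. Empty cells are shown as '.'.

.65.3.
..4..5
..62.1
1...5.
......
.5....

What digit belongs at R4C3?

2

R1C1 = 2: row 1 has {3,5,6}; col 1 has {1}; box has {4,5,6} → only 2 remains.
R1C6 = 4: row 1 has {2,3,5,6}; col 6 has {1,5}; box has {3,5} → only 4 remains.
R2C1 = 3: row 2 has {4,5}; col 1 has {1,2}; box has {2,4,5,6} → only 3 remains.
R2C2 = 1: row 2 has {3,4,5}; col 2 has {5,6}; box has {2,3,4,5,6} → only 1 remains.
R2C4 = 6: row 2 has {1,3,4,5}; col 4 has {2}; box has {3,4,5} → only 6 remains.
R2C5 = 2: row 2 has {1,3,4,5,6}; col 5 has {3,5}; box has {3,4,5,6} → only 2 remains.
R3C5 = 4: row 3 has {1,2,6}; col 5 has {2,3,5}; box has {1,2,5} → only 4 remains.
R4C4 = 3: row 4 has {1,5}; col 4 has {2,6}; box has {1,2,4,5} → only 3 remains.
R4C6 = 6: row 4 has {1,3,5}; col 6 has {1,4,5}; box has {1,2,3,4,5} → only 6 remains.
R1C4 = 1: row 1 has {2,3,4,5,6}; col 4 has {2,3,6}; box has {2,3,4,5,6} → only 1 remains.
R3C1 = 5: row 3 has {1,2,4,6}; col 1 has {1,2,3}; box has {1,6} → only 5 remains.
R3C2 = 3: row 3 has {1,2,4,5,6}; col 2 has {1,5,6}; box has {1,5,6} → only 3 remains.
R4C3 = 2: row 4 has {1,3,5,6}; col 3 has {4,5,6}; box has {1,3,5,6} → only 2 remains.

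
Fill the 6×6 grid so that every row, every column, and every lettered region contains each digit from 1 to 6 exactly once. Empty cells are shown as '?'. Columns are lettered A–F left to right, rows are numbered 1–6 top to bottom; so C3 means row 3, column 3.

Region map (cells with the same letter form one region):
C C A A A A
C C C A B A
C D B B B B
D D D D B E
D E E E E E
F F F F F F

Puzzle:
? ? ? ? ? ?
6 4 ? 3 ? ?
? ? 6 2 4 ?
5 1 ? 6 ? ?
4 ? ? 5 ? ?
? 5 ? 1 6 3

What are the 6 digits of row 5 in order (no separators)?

463521

D1 = 4 (sole candidate).
B3 = 3 (sole candidate).
C4 = 2 (sole candidate).
E4 = 3 (sole candidate).
F4 = 4 (sole candidate).
A6 = 2 (sole candidate).
C6 = 4 (sole candidate).
B1 = 2 (sole candidate).
A3 = 1 (sole candidate).
F3 = 5 (sole candidate).
B5 = 6: row 5 has {4,5}; col 2 has {1,2,3,4,5}; region has {4,5} → only 6 remains.
A1 = 3 (sole candidate).
C2 = 5 (sole candidate).
E2 = 1 (sole candidate).
F2 = 2 (sole candidate).
E5 = 2: row 5 has {4,5,6}; col 5 has {1,3,4,6}; region has {4,5,6} → only 2 remains.
F5 = 1: row 5 has {2,4,5,6}; col 6 has {2,3,4,5}; region has {2,4,5,6} → only 1 remains.
C1 = 1 (sole candidate).
E1 = 5 (sole candidate).
F1 = 6 (sole candidate).
C5 = 3: row 5 has {1,2,4,5,6}; col 3 has {1,2,4,5,6}; region has {1,2,4,5,6} → only 3 remains.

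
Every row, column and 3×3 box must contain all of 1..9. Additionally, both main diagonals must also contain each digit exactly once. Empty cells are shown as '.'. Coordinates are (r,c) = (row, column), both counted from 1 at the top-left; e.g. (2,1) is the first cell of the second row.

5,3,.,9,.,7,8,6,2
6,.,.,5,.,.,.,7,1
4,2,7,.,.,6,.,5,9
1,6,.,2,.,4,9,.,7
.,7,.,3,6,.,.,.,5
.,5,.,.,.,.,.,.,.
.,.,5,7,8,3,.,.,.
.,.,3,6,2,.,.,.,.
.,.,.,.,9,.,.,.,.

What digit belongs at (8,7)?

(1,3) = 1: row 1 has {2,3,5,6,7,8,9}; col 3 has {3,5,7}; box has {2,3,4,5,6,7} → only 1 remains.
(1,5) = 4: row 1 has {1,2,3,5,6,7,8,9}; col 5 has {2,6,8,9}; box has {5,6,7,9} → only 4 remains.
(2,5) = 3: row 2 has {1,5,6,7}; col 5 has {2,4,6,8,9}; box has {4,5,6,7,9} → only 3 remains.
(2,7) = 4: row 2 has {1,3,5,6,7}; col 7 has {8,9}; box has {1,2,5,6,7,8,9} → only 4 remains.
(3,5) = 1: row 3 has {2,4,5,6,7,9}; col 5 has {2,3,4,6,8,9}; box has {3,4,5,6,7,9} → only 1 remains.
(3,7) = 3: row 3 has {1,2,4,5,6,7,9}; col 7 has {4,8,9}; box has {1,2,4,5,6,7,8,9}; anti-diagonal has {2,4,5,6,7} → only 3 remains.
(4,3) = 8: row 4 has {1,2,4,6,7,9}; col 3 has {1,3,5,7}; box has {1,5,6,7} → only 8 remains.
(4,5) = 5: row 4 has {1,2,4,6,7,8,9}; col 5 has {1,2,3,4,6,8,9}; box has {2,3,4,6} → only 5 remains.
(4,8) = 3: row 4 has {1,2,4,5,6,7,8,9}; col 8 has {5,6,7}; box has {5,7,9} → only 3 remains.
(6,5) = 7: row 6 has {5}; col 5 has {1,2,3,4,5,6,8,9}; box has {2,3,4,5,6} → only 7 remains.
(7,7) = 1: row 7 has {3,5,7,8}; col 7 has {3,4,8,9}; box has {}; main diagonal has {2,5,6,7} → only 1 remains.
(9,1) = 8: row 9 has {9}; col 1 has {1,4,5,6}; box has {3,5}; anti-diagonal has {2,3,4,5,6,7} → only 8 remains.
(2,3) = 9: row 2 has {1,3,4,5,6,7}; col 3 has {1,3,5,7,8}; box has {1,2,3,4,5,6,7} → only 9 remains.
(3,4) = 8: row 3 has {1,2,3,4,5,6,7,9}; col 4 has {2,3,5,6,7,9}; box has {1,3,4,5,6,7,9} → only 8 remains.
(5,7) = 2: row 5 has {3,5,6,7}; col 7 has {1,3,4,8,9}; box has {3,5,7,9} → only 2 remains.
(6,4) = 1: row 6 has {5,7}; col 4 has {2,3,5,6,7,8,9}; box has {2,3,4,5,6,7}; anti-diagonal has {2,3,4,5,6,7,8} → only 1 remains.
(6,7) = 6: row 6 has {1,5,7}; col 7 has {1,2,3,4,8,9}; box has {2,3,5,7,9} → only 6 remains.
(8,2) = 9: row 8 has {2,3,6}; col 2 has {2,3,5,6,7}; box has {3,5,8}; anti-diagonal has {1,2,3,4,5,6,7,8} → only 9 remains.
(9,4) = 4: row 9 has {8,9}; col 4 has {1,2,3,5,6,7,8,9}; box has {2,3,6,7,8,9} → only 4 remains.
(9,8) = 2: row 9 has {4,8,9}; col 8 has {3,5,6,7}; box has {1} → only 2 remains.
(9,9) = 3: row 9 has {2,4,8,9}; col 9 has {1,2,5,7,9}; box has {1,2}; main diagonal has {1,2,5,6,7} → only 3 remains.
(2,2) = 8: row 2 has {1,3,4,5,6,7,9}; col 2 has {2,3,5,6,7,9}; box has {1,2,3,4,5,6,7,9}; main diagonal has {1,2,3,5,6,7} → only 8 remains.
(2,6) = 2: row 2 has {1,3,4,5,6,7,8,9}; col 6 has {3,4,6,7}; box has {1,3,4,5,6,7,8,9} → only 2 remains.
(5,1) = 9: row 5 has {2,3,5,6,7}; col 1 has {1,4,5,6,8}; box has {1,5,6,7,8} → only 9 remains.
(5,3) = 4: row 5 has {2,3,5,6,7,9}; col 3 has {1,3,5,7,8,9}; box has {1,5,6,7,8,9} → only 4 remains.
(5,6) = 8: row 5 has {2,3,4,5,6,7,9}; col 6 has {2,3,4,6,7}; box has {1,2,3,4,5,6,7} → only 8 remains.
(5,8) = 1: row 5 has {2,3,4,5,6,7,8,9}; col 8 has {2,3,5,6,7}; box has {2,3,5,6,7,9} → only 1 remains.
(6,3) = 2: row 6 has {1,5,6,7}; col 3 has {1,3,4,5,7,8,9}; box has {1,4,5,6,7,8,9} → only 2 remains.
(6,6) = 9: row 6 has {1,2,5,6,7}; col 6 has {2,3,4,6,7,8}; box has {1,2,3,4,5,6,7,8}; main diagonal has {1,2,3,5,6,7,8} → only 9 remains.
(7,1) = 2: row 7 has {1,3,5,7,8}; col 1 has {1,4,5,6,8,9}; box has {3,5,8,9} → only 2 remains.
(7,2) = 4: row 7 has {1,2,3,5,7,8}; col 2 has {2,3,5,6,7,8,9}; box has {2,3,5,8,9} → only 4 remains.
(7,8) = 9: row 7 has {1,2,3,4,5,7,8}; col 8 has {1,2,3,5,6,7}; box has {1,2,3} → only 9 remains.
(7,9) = 6: row 7 has {1,2,3,4,5,7,8,9}; col 9 has {1,2,3,5,7,9}; box has {1,2,3,9} → only 6 remains.
(8,1) = 7: row 8 has {2,3,6,9}; col 1 has {1,2,4,5,6,8,9}; box has {2,3,4,5,8,9} → only 7 remains.
(8,7) = 5: row 8 has {2,3,6,7,9}; col 7 has {1,2,3,4,6,8,9}; box has {1,2,3,6,9} → only 5 remains.

5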